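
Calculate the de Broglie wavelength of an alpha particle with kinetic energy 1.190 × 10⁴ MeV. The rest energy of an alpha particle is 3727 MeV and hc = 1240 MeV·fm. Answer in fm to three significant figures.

Total energy E = KE + m₀c² = 1.190 × 10⁴ + 3727 = 15627 MeV.
(pc)² = E² − (m₀c²)² = (15627)² − (3727)² = 2.303 × 10⁸ MeV², so pc = 1.518 × 10⁴ MeV.
λ = hc/(pc) = 1240 MeV·fm / 1.518 × 10⁴ MeV = 0.0817 fm.

λ = 0.0817 fm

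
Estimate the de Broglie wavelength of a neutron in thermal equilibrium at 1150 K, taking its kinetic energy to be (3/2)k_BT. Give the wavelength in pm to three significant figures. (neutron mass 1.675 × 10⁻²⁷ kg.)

KE = (3/2)k_BT = 1.5 × 1.381 × 10⁻²³ × 1150 = 2.382 × 10⁻²⁰ J.
p = √(2mKE) = √(2 × 1.675 × 10⁻²⁷ × 2.382 × 10⁻²⁰) = 8.933 × 10⁻²⁴ kg·m/s.
λ = h/p = 7.42 × 10⁻¹¹ m = 74.2 pm.

λ = 74.2 pm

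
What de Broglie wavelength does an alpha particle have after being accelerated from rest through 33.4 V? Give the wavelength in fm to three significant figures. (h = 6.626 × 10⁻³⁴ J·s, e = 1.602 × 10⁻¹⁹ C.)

λ = 1760 fm

KE = 2eV = 2 × 1.602 × 10⁻¹⁹ × 33.40 = 1.070 × 10⁻¹⁷ J.
p = √(2mKE) = √(2 × 6.645 × 10⁻²⁷ × 1.070 × 10⁻¹⁷) = 3.771 × 10⁻²² kg·m/s.
λ = h/p = 6.626 × 10⁻³⁴ / 3.771 × 10⁻²² = 1.76 × 10⁻¹² m = 1760 fm.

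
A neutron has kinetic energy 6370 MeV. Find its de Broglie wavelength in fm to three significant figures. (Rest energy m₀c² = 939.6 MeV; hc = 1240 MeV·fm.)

λ = 0.171 fm

Total energy E = KE + m₀c² = 6370 + 939.6 = 7309.6 MeV.
(pc)² = E² − (m₀c²)² = (7309.6)² − (939.6)² = 5.255 × 10⁷ MeV², so pc = 7249 MeV.
λ = hc/(pc) = 1240 MeV·fm / 7249 MeV = 0.171 fm.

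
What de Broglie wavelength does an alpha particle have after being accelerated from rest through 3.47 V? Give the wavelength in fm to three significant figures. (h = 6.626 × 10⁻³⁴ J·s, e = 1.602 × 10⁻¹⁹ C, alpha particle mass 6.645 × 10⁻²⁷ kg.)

KE = 2eV = 2 × 1.602 × 10⁻¹⁹ × 3.470 = 1.112 × 10⁻¹⁸ J.
p = √(2mKE) = √(2 × 6.645 × 10⁻²⁷ × 1.112 × 10⁻¹⁸) = 1.216 × 10⁻²² kg·m/s.
λ = h/p = 6.626 × 10⁻³⁴ / 1.216 × 10⁻²² = 5.45 × 10⁻¹² m = 5450 fm.

λ = 5450 fm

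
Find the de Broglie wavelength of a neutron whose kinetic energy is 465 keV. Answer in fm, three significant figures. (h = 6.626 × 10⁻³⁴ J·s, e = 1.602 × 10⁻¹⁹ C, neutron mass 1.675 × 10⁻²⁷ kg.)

KE = 465 keV = 7.449 × 10⁻¹⁴ J.
p = √(2mKE) = √(2 × 1.675 × 10⁻²⁷ × 7.449 × 10⁻¹⁴) = 1.580 × 10⁻²⁰ kg·m/s.
λ = h/p = 6.626 × 10⁻³⁴ / 1.580 × 10⁻²⁰ = 4.19 × 10⁻¹⁴ m = 41.9 fm.

λ = 41.9 fm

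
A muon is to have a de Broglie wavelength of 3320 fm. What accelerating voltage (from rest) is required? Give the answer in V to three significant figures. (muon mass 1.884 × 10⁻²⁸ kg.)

V = 660 V

p = h/λ = 6.626 × 10⁻³⁴ / 3.320 × 10⁻¹² = 1.996 × 10⁻²² kg·m/s.
KE = p²/(2m) = 1.057 × 10⁻¹⁶ J.
V = KE/e = 1.057 × 10⁻¹⁶ / (1.602 × 10⁻¹⁹) = 660 V.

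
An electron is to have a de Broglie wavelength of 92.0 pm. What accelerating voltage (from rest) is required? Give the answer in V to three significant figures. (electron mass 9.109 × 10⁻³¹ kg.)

V = 178 V

p = h/λ = 6.626 × 10⁻³⁴ / 9.200 × 10⁻¹¹ = 7.202 × 10⁻²⁴ kg·m/s.
KE = p²/(2m) = 2.847 × 10⁻¹⁷ J.
V = KE/e = 2.847 × 10⁻¹⁷ / (1.602 × 10⁻¹⁹) = 178 V.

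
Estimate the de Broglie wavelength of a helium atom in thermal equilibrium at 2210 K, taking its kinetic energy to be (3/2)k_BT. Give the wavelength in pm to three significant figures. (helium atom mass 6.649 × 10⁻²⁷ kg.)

KE = (3/2)k_BT = 1.5 × 1.381 × 10⁻²³ × 2210 = 4.578 × 10⁻²⁰ J.
p = √(2mKE) = √(2 × 6.649 × 10⁻²⁷ × 4.578 × 10⁻²⁰) = 2.467 × 10⁻²³ kg·m/s.
λ = h/p = 2.69 × 10⁻¹¹ m = 26.9 pm.

λ = 26.9 pm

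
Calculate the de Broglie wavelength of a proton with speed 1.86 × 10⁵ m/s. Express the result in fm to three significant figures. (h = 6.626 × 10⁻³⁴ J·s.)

p = mv = 1.673 × 10⁻²⁷ × 1.86 × 10⁵ = 3.112 × 10⁻²² kg·m/s.
λ = h/p = 6.626 × 10⁻³⁴ / 3.112 × 10⁻²² = 2.13 × 10⁻¹² m = 2130 fm.

λ = 2130 fm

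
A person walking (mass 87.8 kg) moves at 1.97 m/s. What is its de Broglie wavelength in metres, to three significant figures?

p = mv = 87.8 × 1.97 = 1.730 × 10² kg·m/s.
λ = h/p = 6.626 × 10⁻³⁴ / 1.730 × 10² = 3.83 × 10⁻³⁶ m.

λ = 3.83 × 10⁻³⁶ m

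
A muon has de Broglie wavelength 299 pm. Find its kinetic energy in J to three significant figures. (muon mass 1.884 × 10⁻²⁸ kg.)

KE = 1.30 × 10⁻²⁰ J

p = h/λ = 6.626 × 10⁻³⁴ / 2.990 × 10⁻¹⁰ = 2.216 × 10⁻²⁴ kg·m/s.
KE = p²/(2m) = (2.216 × 10⁻²⁴)² / (2 × 1.884 × 10⁻²⁸) = 1.303 × 10⁻²⁰ J = 1.30 × 10⁻²⁰ J.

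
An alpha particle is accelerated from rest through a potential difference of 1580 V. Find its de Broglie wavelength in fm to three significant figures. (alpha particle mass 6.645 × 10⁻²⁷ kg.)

KE = 2eV = 2 × 1.602 × 10⁻¹⁹ × 1580 = 5.062 × 10⁻¹⁶ J.
p = √(2mKE) = √(2 × 6.645 × 10⁻²⁷ × 5.062 × 10⁻¹⁶) = 2.594 × 10⁻²¹ kg·m/s.
λ = h/p = 6.626 × 10⁻³⁴ / 2.594 × 10⁻²¹ = 2.55 × 10⁻¹³ m = 255 fm.

λ = 255 fm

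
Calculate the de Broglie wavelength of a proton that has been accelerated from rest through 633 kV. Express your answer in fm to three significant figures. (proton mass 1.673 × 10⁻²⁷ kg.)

λ = 36.0 fm

KE = eV = 1.602 × 10⁻¹⁹ × 6.330 × 10⁵ = 1.014 × 10⁻¹³ J.
p = √(2mKE) = √(2 × 1.673 × 10⁻²⁷ × 1.014 × 10⁻¹³) = 1.842 × 10⁻²⁰ kg·m/s.
λ = h/p = 6.626 × 10⁻³⁴ / 1.842 × 10⁻²⁰ = 3.60 × 10⁻¹⁴ m = 36.0 fm.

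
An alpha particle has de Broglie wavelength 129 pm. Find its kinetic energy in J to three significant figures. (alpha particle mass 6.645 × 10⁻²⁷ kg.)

KE = 1.99 × 10⁻²¹ J

p = h/λ = 6.626 × 10⁻³⁴ / 1.290 × 10⁻¹⁰ = 5.136 × 10⁻²⁴ kg·m/s.
KE = p²/(2m) = (5.136 × 10⁻²⁴)² / (2 × 6.645 × 10⁻²⁷) = 1.985 × 10⁻²¹ J = 1.99 × 10⁻²¹ J.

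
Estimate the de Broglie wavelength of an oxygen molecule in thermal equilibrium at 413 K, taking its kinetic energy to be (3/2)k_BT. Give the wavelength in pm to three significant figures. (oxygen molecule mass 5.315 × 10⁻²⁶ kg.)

λ = 22.0 pm

KE = (3/2)k_BT = 1.5 × 1.381 × 10⁻²³ × 413 = 8.555 × 10⁻²¹ J.
p = √(2mKE) = √(2 × 5.315 × 10⁻²⁶ × 8.555 × 10⁻²¹) = 3.016 × 10⁻²³ kg·m/s.
λ = h/p = 2.20 × 10⁻¹¹ m = 22.0 pm.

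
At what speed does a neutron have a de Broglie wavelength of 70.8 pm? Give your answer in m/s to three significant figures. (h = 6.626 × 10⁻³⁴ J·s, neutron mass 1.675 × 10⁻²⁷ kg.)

v = 5590 m/s

p = h/λ = 6.626 × 10⁻³⁴ / 7.080 × 10⁻¹¹ = 9.359 × 10⁻²⁴ kg·m/s.
v = p/m = 9.359 × 10⁻²⁴ / 1.675 × 10⁻²⁷ = 5.59 × 10³ m/s = 5590 m/s.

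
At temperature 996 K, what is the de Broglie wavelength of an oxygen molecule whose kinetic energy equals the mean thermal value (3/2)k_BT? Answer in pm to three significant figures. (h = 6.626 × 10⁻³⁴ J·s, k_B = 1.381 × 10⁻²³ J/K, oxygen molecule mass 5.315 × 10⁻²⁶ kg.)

λ = 14.1 pm

KE = (3/2)k_BT = 1.5 × 1.381 × 10⁻²³ × 996 = 2.063 × 10⁻²⁰ J.
p = √(2mKE) = √(2 × 5.315 × 10⁻²⁶ × 2.063 × 10⁻²⁰) = 4.683 × 10⁻²³ kg·m/s.
λ = h/p = 1.41 × 10⁻¹¹ m = 14.1 pm.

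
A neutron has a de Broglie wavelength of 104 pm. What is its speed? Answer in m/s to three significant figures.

v = 3800 m/s

p = h/λ = 6.626 × 10⁻³⁴ / 1.040 × 10⁻¹⁰ = 6.371 × 10⁻²⁴ kg·m/s.
v = p/m = 6.371 × 10⁻²⁴ / 1.675 × 10⁻²⁷ = 3.80 × 10³ m/s = 3800 m/s.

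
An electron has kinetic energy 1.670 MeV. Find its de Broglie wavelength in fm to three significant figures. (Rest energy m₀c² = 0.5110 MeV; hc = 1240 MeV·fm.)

λ = 585 fm

Total energy E = KE + m₀c² = 1.670 + 0.5110 = 2.1810 MeV.
(pc)² = E² − (m₀c²)² = (2.1810)² − (0.5110)² = 4.496 MeV², so pc = 2.120 MeV.
λ = hc/(pc) = 1240 MeV·fm / 2.120 MeV = 585 fm.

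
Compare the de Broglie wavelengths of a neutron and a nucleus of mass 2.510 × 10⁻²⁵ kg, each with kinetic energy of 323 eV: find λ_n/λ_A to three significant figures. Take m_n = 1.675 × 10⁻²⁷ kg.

λ_n/λ_A = 12.2

At fixed KE, p = √(2mKE) so λ = h/p ∝ 1/√m.
λ_n/λ_A = √(m_A/m_n) = √(2.510 × 10⁻²⁵/1.675 × 10⁻²⁷) = √(149.9) = 12.2.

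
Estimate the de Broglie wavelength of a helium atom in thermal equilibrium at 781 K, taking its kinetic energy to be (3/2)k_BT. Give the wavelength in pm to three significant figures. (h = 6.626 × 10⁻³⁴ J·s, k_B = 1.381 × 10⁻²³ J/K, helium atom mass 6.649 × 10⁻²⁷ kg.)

KE = (3/2)k_BT = 1.5 × 1.381 × 10⁻²³ × 781 = 1.618 × 10⁻²⁰ J.
p = √(2mKE) = √(2 × 6.649 × 10⁻²⁷ × 1.618 × 10⁻²⁰) = 1.467 × 10⁻²³ kg·m/s.
λ = h/p = 4.52 × 10⁻¹¹ m = 45.2 pm.

λ = 45.2 pm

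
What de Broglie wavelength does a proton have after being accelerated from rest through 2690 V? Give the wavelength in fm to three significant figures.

λ = 552 fm

KE = eV = 1.602 × 10⁻¹⁹ × 2690 = 4.309 × 10⁻¹⁶ J.
p = √(2mKE) = √(2 × 1.673 × 10⁻²⁷ × 4.309 × 10⁻¹⁶) = 1.201 × 10⁻²¹ kg·m/s.
λ = h/p = 6.626 × 10⁻³⁴ / 1.201 × 10⁻²¹ = 5.52 × 10⁻¹³ m = 552 fm.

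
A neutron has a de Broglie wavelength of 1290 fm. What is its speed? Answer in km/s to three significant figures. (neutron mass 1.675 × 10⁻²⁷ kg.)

v = 307 km/s

p = h/λ = 6.626 × 10⁻³⁴ / 1.290 × 10⁻¹² = 5.136 × 10⁻²² kg·m/s.
v = p/m = 5.136 × 10⁻²² / 1.675 × 10⁻²⁷ = 3.07 × 10⁵ m/s = 307 km/s.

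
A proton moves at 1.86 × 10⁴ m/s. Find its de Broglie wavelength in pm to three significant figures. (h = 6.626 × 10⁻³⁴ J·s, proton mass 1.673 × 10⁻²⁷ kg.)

λ = 21.3 pm

p = mv = 1.673 × 10⁻²⁷ × 1.86 × 10⁴ = 3.112 × 10⁻²³ kg·m/s.
λ = h/p = 6.626 × 10⁻³⁴ / 3.112 × 10⁻²³ = 2.13 × 10⁻¹¹ m = 21.3 pm.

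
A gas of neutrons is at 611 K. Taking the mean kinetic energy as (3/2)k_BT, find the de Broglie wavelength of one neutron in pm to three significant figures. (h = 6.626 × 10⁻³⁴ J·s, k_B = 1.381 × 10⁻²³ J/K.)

λ = 102 pm

KE = (3/2)k_BT = 1.5 × 1.381 × 10⁻²³ × 611 = 1.266 × 10⁻²⁰ J.
p = √(2mKE) = √(2 × 1.675 × 10⁻²⁷ × 1.266 × 10⁻²⁰) = 6.512 × 10⁻²⁴ kg·m/s.
λ = h/p = 1.02 × 10⁻¹⁰ m = 102 pm.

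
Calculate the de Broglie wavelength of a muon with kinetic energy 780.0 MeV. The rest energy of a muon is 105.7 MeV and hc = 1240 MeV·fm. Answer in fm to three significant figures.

λ = 1.41 fm

Total energy E = KE + m₀c² = 780.0 + 105.7 = 885.7 MeV.
(pc)² = E² − (m₀c²)² = (885.7)² − (105.7)² = 7.733 × 10⁵ MeV², so pc = 879.4 MeV.
λ = hc/(pc) = 1240 MeV·fm / 879.4 MeV = 1.41 fm.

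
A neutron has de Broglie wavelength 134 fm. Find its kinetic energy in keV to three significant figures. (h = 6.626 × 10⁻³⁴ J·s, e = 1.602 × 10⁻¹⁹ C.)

KE = 45.6 keV

p = h/λ = 6.626 × 10⁻³⁴ / 1.340 × 10⁻¹³ = 4.945 × 10⁻²¹ kg·m/s.
KE = p²/(2m) = (4.945 × 10⁻²¹)² / (2 × 1.675 × 10⁻²⁷) = 7.299 × 10⁻¹⁵ J = 45.6 keV.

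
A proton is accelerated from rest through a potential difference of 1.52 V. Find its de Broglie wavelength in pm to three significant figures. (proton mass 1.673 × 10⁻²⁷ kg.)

KE = eV = 1.602 × 10⁻¹⁹ × 1.520 = 2.435 × 10⁻¹⁹ J.
p = √(2mKE) = √(2 × 1.673 × 10⁻²⁷ × 2.435 × 10⁻¹⁹) = 2.854 × 10⁻²³ kg·m/s.
λ = h/p = 6.626 × 10⁻³⁴ / 2.854 × 10⁻²³ = 2.32 × 10⁻¹¹ m = 23.2 pm.

λ = 23.2 pm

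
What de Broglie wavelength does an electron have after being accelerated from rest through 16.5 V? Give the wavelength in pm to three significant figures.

KE = eV = 1.602 × 10⁻¹⁹ × 16.50 = 2.643 × 10⁻¹⁸ J.
p = √(2mKE) = √(2 × 9.109 × 10⁻³¹ × 2.643 × 10⁻¹⁸) = 2.194 × 10⁻²⁴ kg·m/s.
λ = h/p = 6.626 × 10⁻³⁴ / 2.194 × 10⁻²⁴ = 3.02 × 10⁻¹⁰ m = 302 pm.

λ = 302 pm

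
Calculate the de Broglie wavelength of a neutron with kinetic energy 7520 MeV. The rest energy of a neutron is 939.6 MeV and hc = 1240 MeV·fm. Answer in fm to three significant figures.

Total energy E = KE + m₀c² = 7520 + 939.6 = 8459.6 MeV.
(pc)² = E² − (m₀c²)² = (8459.6)² − (939.6)² = 7.068 × 10⁷ MeV², so pc = 8407 MeV.
λ = hc/(pc) = 1240 MeV·fm / 8407 MeV = 0.147 fm.

λ = 0.147 fm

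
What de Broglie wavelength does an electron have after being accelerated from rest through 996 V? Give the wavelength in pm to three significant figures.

KE = eV = 1.602 × 10⁻¹⁹ × 996.0 = 1.596 × 10⁻¹⁶ J.
p = √(2mKE) = √(2 × 9.109 × 10⁻³¹ × 1.596 × 10⁻¹⁶) = 1.705 × 10⁻²³ kg·m/s.
λ = h/p = 6.626 × 10⁻³⁴ / 1.705 × 10⁻²³ = 3.89 × 10⁻¹¹ m = 38.9 pm.

λ = 38.9 pm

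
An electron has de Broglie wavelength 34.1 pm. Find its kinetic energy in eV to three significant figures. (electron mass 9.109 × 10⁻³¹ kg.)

p = h/λ = 6.626 × 10⁻³⁴ / 3.410 × 10⁻¹¹ = 1.943 × 10⁻²³ kg·m/s.
KE = p²/(2m) = (1.943 × 10⁻²³)² / (2 × 9.109 × 10⁻³¹) = 2.072 × 10⁻¹⁶ J = 1290 eV.

KE = 1290 eV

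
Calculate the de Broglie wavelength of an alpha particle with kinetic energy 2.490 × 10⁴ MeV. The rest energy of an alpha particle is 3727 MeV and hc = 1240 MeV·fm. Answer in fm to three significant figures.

λ = 0.0437 fm

Total energy E = KE + m₀c² = 2.490 × 10⁴ + 3727 = 28627 MeV.
(pc)² = E² − (m₀c²)² = (28627)² − (3727)² = 8.056 × 10⁸ MeV², so pc = 2.838 × 10⁴ MeV.
λ = hc/(pc) = 1240 MeV·fm / 2.838 × 10⁴ MeV = 0.0437 fm.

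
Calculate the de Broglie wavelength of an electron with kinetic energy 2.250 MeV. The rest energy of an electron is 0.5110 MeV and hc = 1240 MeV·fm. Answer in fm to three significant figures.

Total energy E = KE + m₀c² = 2.250 + 0.5110 = 2.7610 MeV.
(pc)² = E² − (m₀c²)² = (2.7610)² − (0.5110)² = 7.362 MeV², so pc = 2.713 MeV.
λ = hc/(pc) = 1240 MeV·fm / 2.713 MeV = 457 fm.

λ = 457 fm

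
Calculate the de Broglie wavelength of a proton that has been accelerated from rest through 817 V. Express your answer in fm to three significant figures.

λ = 1000 fm

KE = eV = 1.602 × 10⁻¹⁹ × 817.0 = 1.309 × 10⁻¹⁶ J.
p = √(2mKE) = √(2 × 1.673 × 10⁻²⁷ × 1.309 × 10⁻¹⁶) = 6.618 × 10⁻²² kg·m/s.
λ = h/p = 6.626 × 10⁻³⁴ / 6.618 × 10⁻²² = 1.00 × 10⁻¹² m = 1000 fm.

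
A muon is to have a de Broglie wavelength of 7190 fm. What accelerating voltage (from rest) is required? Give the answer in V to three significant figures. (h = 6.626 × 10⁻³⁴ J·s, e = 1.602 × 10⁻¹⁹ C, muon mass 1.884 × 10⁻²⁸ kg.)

p = h/λ = 6.626 × 10⁻³⁴ / 7.190 × 10⁻¹² = 9.216 × 10⁻²³ kg·m/s.
KE = p²/(2m) = 2.254 × 10⁻¹⁷ J.
V = KE/e = 2.254 × 10⁻¹⁷ / (1.602 × 10⁻¹⁹) = 141 V.

V = 141 V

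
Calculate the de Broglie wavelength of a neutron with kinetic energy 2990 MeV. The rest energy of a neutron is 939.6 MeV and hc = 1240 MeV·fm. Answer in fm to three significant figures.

Total energy E = KE + m₀c² = 2990 + 939.6 = 3929.6 MeV.
(pc)² = E² − (m₀c²)² = (3929.6)² − (939.6)² = 1.456 × 10⁷ MeV², so pc = 3816 MeV.
λ = hc/(pc) = 1240 MeV·fm / 3816 MeV = 0.325 fm.

λ = 0.325 fm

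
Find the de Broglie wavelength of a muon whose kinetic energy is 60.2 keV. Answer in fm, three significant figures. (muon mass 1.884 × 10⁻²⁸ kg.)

KE = 60.2 keV = 9.644 × 10⁻¹⁵ J.
p = √(2mKE) = √(2 × 1.884 × 10⁻²⁸ × 9.644 × 10⁻¹⁵) = 1.906 × 10⁻²¹ kg·m/s.
λ = h/p = 6.626 × 10⁻³⁴ / 1.906 × 10⁻²¹ = 3.48 × 10⁻¹³ m = 348 fm.

λ = 348 fm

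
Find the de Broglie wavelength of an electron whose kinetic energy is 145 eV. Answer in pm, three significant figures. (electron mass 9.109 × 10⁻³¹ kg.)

KE = 145 eV = 2.323 × 10⁻¹⁷ J.
p = √(2mKE) = √(2 × 9.109 × 10⁻³¹ × 2.323 × 10⁻¹⁷) = 6.505 × 10⁻²⁴ kg·m/s.
λ = h/p = 6.626 × 10⁻³⁴ / 6.505 × 10⁻²⁴ = 1.02 × 10⁻¹⁰ m = 102 pm.

λ = 102 pm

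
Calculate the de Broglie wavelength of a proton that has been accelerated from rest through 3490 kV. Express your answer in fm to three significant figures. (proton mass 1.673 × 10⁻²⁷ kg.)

KE = eV = 1.602 × 10⁻¹⁹ × 3.490 × 10⁶ = 5.591 × 10⁻¹³ J.
p = √(2mKE) = √(2 × 1.673 × 10⁻²⁷ × 5.591 × 10⁻¹³) = 4.325 × 10⁻²⁰ kg·m/s.
λ = h/p = 6.626 × 10⁻³⁴ / 4.325 × 10⁻²⁰ = 1.53 × 10⁻¹⁴ m = 15.3 fm.

λ = 15.3 fm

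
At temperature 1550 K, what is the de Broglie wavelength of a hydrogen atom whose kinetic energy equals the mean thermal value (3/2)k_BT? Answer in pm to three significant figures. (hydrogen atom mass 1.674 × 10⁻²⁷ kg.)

KE = (3/2)k_BT = 1.5 × 1.381 × 10⁻²³ × 1550 = 3.211 × 10⁻²⁰ J.
p = √(2mKE) = √(2 × 1.674 × 10⁻²⁷ × 3.211 × 10⁻²⁰) = 1.037 × 10⁻²³ kg·m/s.
λ = h/p = 6.39 × 10⁻¹¹ m = 63.9 pm.

λ = 63.9 pm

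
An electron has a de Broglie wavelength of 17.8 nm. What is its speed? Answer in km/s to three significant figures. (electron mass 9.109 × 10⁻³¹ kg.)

p = h/λ = 6.626 × 10⁻³⁴ / 1.780 × 10⁻⁸ = 3.722 × 10⁻²⁶ kg·m/s.
v = p/m = 3.722 × 10⁻²⁶ / 9.109 × 10⁻³¹ = 4.09 × 10⁴ m/s = 40.9 km/s.

v = 40.9 km/s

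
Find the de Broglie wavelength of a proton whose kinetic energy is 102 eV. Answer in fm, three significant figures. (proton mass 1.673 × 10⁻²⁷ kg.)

KE = 102 eV = 1.634 × 10⁻¹⁷ J.
p = √(2mKE) = √(2 × 1.673 × 10⁻²⁷ × 1.634 × 10⁻¹⁷) = 2.338 × 10⁻²² kg·m/s.
λ = h/p = 6.626 × 10⁻³⁴ / 2.338 × 10⁻²² = 2.83 × 10⁻¹² m = 2830 fm.

λ = 2830 fm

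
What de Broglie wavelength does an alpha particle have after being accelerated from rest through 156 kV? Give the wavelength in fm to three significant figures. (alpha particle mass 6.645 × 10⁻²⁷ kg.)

KE = 2eV = 2 × 1.602 × 10⁻¹⁹ × 1.560 × 10⁵ = 4.998 × 10⁻¹⁴ J.
p = √(2mKE) = √(2 × 6.645 × 10⁻²⁷ × 4.998 × 10⁻¹⁴) = 2.577 × 10⁻²⁰ kg·m/s.
λ = h/p = 6.626 × 10⁻³⁴ / 2.577 × 10⁻²⁰ = 2.57 × 10⁻¹⁴ m = 25.7 fm.

λ = 25.7 fm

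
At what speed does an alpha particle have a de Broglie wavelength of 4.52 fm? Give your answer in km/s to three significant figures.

v = 2.21 × 10⁴ km/s

p = h/λ = 6.626 × 10⁻³⁴ / 4.520 × 10⁻¹⁵ = 1.466 × 10⁻¹⁹ kg·m/s.
v = p/m = 1.466 × 10⁻¹⁹ / 6.645 × 10⁻²⁷ = 2.21 × 10⁷ m/s = 2.21 × 10⁴ km/s.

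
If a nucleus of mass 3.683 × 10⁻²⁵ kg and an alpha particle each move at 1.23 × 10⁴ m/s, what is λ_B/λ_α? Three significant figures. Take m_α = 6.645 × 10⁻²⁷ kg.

At fixed v, p = mv so λ = h/(mv) ∝ 1/m.
λ_B/λ_α = m_α/m_B = 6.645 × 10⁻²⁷/3.683 × 10⁻²⁵ = 0.0180.

λ_B/λ_α = 0.0180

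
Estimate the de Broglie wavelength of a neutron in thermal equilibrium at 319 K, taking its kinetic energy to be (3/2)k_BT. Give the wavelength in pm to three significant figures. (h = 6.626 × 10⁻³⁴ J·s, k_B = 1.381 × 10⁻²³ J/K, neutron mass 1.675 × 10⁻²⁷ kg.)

λ = 141 pm

KE = (3/2)k_BT = 1.5 × 1.381 × 10⁻²³ × 319 = 6.608 × 10⁻²¹ J.
p = √(2mKE) = √(2 × 1.675 × 10⁻²⁷ × 6.608 × 10⁻²¹) = 4.705 × 10⁻²⁴ kg·m/s.
λ = h/p = 1.41 × 10⁻¹⁰ m = 141 pm.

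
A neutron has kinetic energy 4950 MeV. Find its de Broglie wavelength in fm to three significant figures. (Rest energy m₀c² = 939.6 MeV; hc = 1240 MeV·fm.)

Total energy E = KE + m₀c² = 4950 + 939.6 = 5889.6 MeV.
(pc)² = E² − (m₀c²)² = (5889.6)² − (939.6)² = 3.380 × 10⁷ MeV², so pc = 5814 MeV.
λ = hc/(pc) = 1240 MeV·fm / 5814 MeV = 0.213 fm.

λ = 0.213 fm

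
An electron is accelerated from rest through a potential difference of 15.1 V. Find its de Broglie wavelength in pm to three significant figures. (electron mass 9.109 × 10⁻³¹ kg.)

λ = 316 pm

KE = eV = 1.602 × 10⁻¹⁹ × 15.10 = 2.419 × 10⁻¹⁸ J.
p = √(2mKE) = √(2 × 9.109 × 10⁻³¹ × 2.419 × 10⁻¹⁸) = 2.099 × 10⁻²⁴ kg·m/s.
λ = h/p = 6.626 × 10⁻³⁴ / 2.099 × 10⁻²⁴ = 3.16 × 10⁻¹⁰ m = 316 pm.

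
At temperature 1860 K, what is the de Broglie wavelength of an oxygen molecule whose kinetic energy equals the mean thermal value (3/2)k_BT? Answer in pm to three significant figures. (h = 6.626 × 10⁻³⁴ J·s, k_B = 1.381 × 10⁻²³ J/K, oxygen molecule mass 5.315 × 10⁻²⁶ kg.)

KE = (3/2)k_BT = 1.5 × 1.381 × 10⁻²³ × 1860 = 3.853 × 10⁻²⁰ J.
p = √(2mKE) = √(2 × 5.315 × 10⁻²⁶ × 3.853 × 10⁻²⁰) = 6.400 × 10⁻²³ kg·m/s.
λ = h/p = 1.04 × 10⁻¹¹ m = 10.4 pm.

λ = 10.4 pm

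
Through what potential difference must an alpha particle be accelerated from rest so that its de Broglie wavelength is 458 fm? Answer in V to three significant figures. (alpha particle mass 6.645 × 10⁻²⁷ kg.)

p = h/λ = 6.626 × 10⁻³⁴ / 4.580 × 10⁻¹³ = 1.447 × 10⁻²¹ kg·m/s.
KE = p²/(2m) = 1.575 × 10⁻¹⁶ J.
V = KE/2e = 1.575 × 10⁻¹⁶ / (2 × 1.602 × 10⁻¹⁹) = 492 V.

V = 492 V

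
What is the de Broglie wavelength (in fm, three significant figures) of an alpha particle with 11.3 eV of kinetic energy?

KE = 11.3 eV = 1.810 × 10⁻¹⁸ J.
p = √(2mKE) = √(2 × 6.645 × 10⁻²⁷ × 1.810 × 10⁻¹⁸) = 1.551 × 10⁻²² kg·m/s.
λ = h/p = 6.626 × 10⁻³⁴ / 1.551 × 10⁻²² = 4.27 × 10⁻¹² m = 4270 fm.

λ = 4270 fm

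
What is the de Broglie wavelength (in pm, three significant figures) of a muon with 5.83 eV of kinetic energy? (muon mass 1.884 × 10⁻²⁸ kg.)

λ = 35.3 pm

KE = 5.83 eV = 9.340 × 10⁻¹⁹ J.
p = √(2mKE) = √(2 × 1.884 × 10⁻²⁸ × 9.340 × 10⁻¹⁹) = 1.876 × 10⁻²³ kg·m/s.
λ = h/p = 6.626 × 10⁻³⁴ / 1.876 × 10⁻²³ = 3.53 × 10⁻¹¹ m = 35.3 pm.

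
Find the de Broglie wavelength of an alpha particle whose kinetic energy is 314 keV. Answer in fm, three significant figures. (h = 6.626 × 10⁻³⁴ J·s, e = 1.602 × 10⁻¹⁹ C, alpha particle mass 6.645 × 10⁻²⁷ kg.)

λ = 25.6 fm

KE = 314 keV = 5.030 × 10⁻¹⁴ J.
p = √(2mKE) = √(2 × 6.645 × 10⁻²⁷ × 5.030 × 10⁻¹⁴) = 2.586 × 10⁻²⁰ kg·m/s.
λ = h/p = 6.626 × 10⁻³⁴ / 2.586 × 10⁻²⁰ = 2.56 × 10⁻¹⁴ m = 25.6 fm.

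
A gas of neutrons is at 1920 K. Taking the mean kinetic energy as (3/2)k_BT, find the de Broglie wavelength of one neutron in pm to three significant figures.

λ = 57.4 pm

KE = (3/2)k_BT = 1.5 × 1.381 × 10⁻²³ × 1920 = 3.977 × 10⁻²⁰ J.
p = √(2mKE) = √(2 × 1.675 × 10⁻²⁷ × 3.977 × 10⁻²⁰) = 1.154 × 10⁻²³ kg·m/s.
λ = h/p = 5.74 × 10⁻¹¹ m = 57.4 pm.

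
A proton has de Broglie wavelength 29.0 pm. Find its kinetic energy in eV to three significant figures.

KE = 0.974 eV

p = h/λ = 6.626 × 10⁻³⁴ / 2.900 × 10⁻¹¹ = 2.285 × 10⁻²³ kg·m/s.
KE = p²/(2m) = (2.285 × 10⁻²³)² / (2 × 1.673 × 10⁻²⁷) = 1.560 × 10⁻¹⁹ J = 0.974 eV.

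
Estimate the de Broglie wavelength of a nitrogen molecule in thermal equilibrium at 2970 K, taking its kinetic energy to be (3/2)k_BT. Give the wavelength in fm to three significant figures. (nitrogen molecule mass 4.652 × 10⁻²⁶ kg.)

KE = (3/2)k_BT = 1.5 × 1.381 × 10⁻²³ × 2970 = 6.152 × 10⁻²⁰ J.
p = √(2mKE) = √(2 × 4.652 × 10⁻²⁶ × 6.152 × 10⁻²⁰) = 7.566 × 10⁻²³ kg·m/s.
λ = h/p = 8.76 × 10⁻¹² m = 8760 fm.

λ = 8760 fm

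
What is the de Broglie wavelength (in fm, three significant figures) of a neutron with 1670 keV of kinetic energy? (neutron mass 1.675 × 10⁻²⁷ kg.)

KE = 1670 keV = 2.675 × 10⁻¹³ J.
p = √(2mKE) = √(2 × 1.675 × 10⁻²⁷ × 2.675 × 10⁻¹³) = 2.994 × 10⁻²⁰ kg·m/s.
λ = h/p = 6.626 × 10⁻³⁴ / 2.994 × 10⁻²⁰ = 2.21 × 10⁻¹⁴ m = 22.1 fm.

λ = 22.1 fm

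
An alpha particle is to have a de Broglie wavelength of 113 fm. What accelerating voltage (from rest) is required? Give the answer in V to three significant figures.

V = 8070 V

p = h/λ = 6.626 × 10⁻³⁴ / 1.130 × 10⁻¹³ = 5.864 × 10⁻²¹ kg·m/s.
KE = p²/(2m) = 2.587 × 10⁻¹⁵ J.
V = KE/2e = 2.587 × 10⁻¹⁵ / (2 × 1.602 × 10⁻¹⁹) = 8070 V.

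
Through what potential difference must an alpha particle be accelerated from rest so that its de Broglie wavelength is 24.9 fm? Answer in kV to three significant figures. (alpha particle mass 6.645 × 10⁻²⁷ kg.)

p = h/λ = 6.626 × 10⁻³⁴ / 2.490 × 10⁻¹⁴ = 2.661 × 10⁻²⁰ kg·m/s.
KE = p²/(2m) = 5.328 × 10⁻¹⁴ J.
V = KE/2e = 5.328 × 10⁻¹⁴ / (2 × 1.602 × 10⁻¹⁹) = 166 kV.

V = 166 kV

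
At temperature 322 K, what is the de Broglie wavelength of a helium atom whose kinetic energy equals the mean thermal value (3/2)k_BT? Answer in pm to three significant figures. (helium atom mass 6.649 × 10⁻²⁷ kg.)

KE = (3/2)k_BT = 1.5 × 1.381 × 10⁻²³ × 322 = 6.670 × 10⁻²¹ J.
p = √(2mKE) = √(2 × 6.649 × 10⁻²⁷ × 6.670 × 10⁻²¹) = 9.418 × 10⁻²⁴ kg·m/s.
λ = h/p = 7.04 × 10⁻¹¹ m = 70.4 pm.

λ = 70.4 pm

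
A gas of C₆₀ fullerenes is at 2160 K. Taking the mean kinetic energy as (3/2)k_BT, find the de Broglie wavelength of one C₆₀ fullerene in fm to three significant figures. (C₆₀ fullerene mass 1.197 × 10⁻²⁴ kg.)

KE = (3/2)k_BT = 1.5 × 1.381 × 10⁻²³ × 2160 = 4.474 × 10⁻²⁰ J.
p = √(2mKE) = √(2 × 1.197 × 10⁻²⁴ × 4.474 × 10⁻²⁰) = 3.273 × 10⁻²² kg·m/s.
λ = h/p = 2.02 × 10⁻¹² m = 2020 fm.

λ = 2020 fm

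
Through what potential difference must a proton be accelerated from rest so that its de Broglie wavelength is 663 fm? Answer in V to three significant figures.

V = 1860 V

p = h/λ = 6.626 × 10⁻³⁴ / 6.630 × 10⁻¹³ = 9.994 × 10⁻²² kg·m/s.
KE = p²/(2m) = 2.985 × 10⁻¹⁶ J.
V = KE/e = 2.985 × 10⁻¹⁶ / (1.602 × 10⁻¹⁹) = 1860 V.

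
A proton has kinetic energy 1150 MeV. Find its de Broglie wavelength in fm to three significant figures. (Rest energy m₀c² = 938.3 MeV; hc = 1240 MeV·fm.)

Total energy E = KE + m₀c² = 1150 + 938.3 = 2088.3 MeV.
(pc)² = E² − (m₀c²)² = (2088.3)² − (938.3)² = 3.481 × 10⁶ MeV², so pc = 1866 MeV.
λ = hc/(pc) = 1240 MeV·fm / 1866 MeV = 0.665 fm.

λ = 0.665 fm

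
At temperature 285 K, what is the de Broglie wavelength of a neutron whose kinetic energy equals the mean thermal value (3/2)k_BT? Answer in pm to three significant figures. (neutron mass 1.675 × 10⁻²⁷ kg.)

λ = 149 pm

KE = (3/2)k_BT = 1.5 × 1.381 × 10⁻²³ × 285 = 5.904 × 10⁻²¹ J.
p = √(2mKE) = √(2 × 1.675 × 10⁻²⁷ × 5.904 × 10⁻²¹) = 4.447 × 10⁻²⁴ kg·m/s.
λ = h/p = 1.49 × 10⁻¹⁰ m = 149 pm.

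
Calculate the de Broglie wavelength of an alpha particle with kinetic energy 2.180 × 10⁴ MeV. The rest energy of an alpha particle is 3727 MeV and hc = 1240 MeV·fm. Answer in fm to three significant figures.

Total energy E = KE + m₀c² = 2.180 × 10⁴ + 3727 = 25527 MeV.
(pc)² = E² − (m₀c²)² = (25527)² − (3727)² = 6.377 × 10⁸ MeV², so pc = 2.525 × 10⁴ MeV.
λ = hc/(pc) = 1240 MeV·fm / 2.525 × 10⁴ MeV = 0.0491 fm.

λ = 0.0491 fm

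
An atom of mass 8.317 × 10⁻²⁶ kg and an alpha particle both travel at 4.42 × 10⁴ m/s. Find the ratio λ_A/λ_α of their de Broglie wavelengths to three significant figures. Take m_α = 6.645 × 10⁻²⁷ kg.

At fixed v, p = mv so λ = h/(mv) ∝ 1/m.
λ_A/λ_α = m_α/m_A = 6.645 × 10⁻²⁷/8.317 × 10⁻²⁶ = 0.0799.

λ_A/λ_α = 0.0799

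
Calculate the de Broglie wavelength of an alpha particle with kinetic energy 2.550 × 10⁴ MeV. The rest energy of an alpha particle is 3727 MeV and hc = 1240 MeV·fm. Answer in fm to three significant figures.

λ = 0.0428 fm

Total energy E = KE + m₀c² = 2.550 × 10⁴ + 3727 = 29227 MeV.
(pc)² = E² − (m₀c²)² = (29227)² − (3727)² = 8.403 × 10⁸ MeV², so pc = 2.899 × 10⁴ MeV.
λ = hc/(pc) = 1240 MeV·fm / 2.899 × 10⁴ MeV = 0.0428 fm.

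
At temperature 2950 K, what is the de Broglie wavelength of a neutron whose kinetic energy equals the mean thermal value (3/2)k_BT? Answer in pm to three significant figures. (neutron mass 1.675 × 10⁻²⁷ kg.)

λ = 46.3 pm

KE = (3/2)k_BT = 1.5 × 1.381 × 10⁻²³ × 2950 = 6.111 × 10⁻²⁰ J.
p = √(2mKE) = √(2 × 1.675 × 10⁻²⁷ × 6.111 × 10⁻²⁰) = 1.431 × 10⁻²³ kg·m/s.
λ = h/p = 4.63 × 10⁻¹¹ m = 46.3 pm.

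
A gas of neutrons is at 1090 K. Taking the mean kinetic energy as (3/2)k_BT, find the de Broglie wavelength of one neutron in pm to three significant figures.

λ = 76.2 pm

KE = (3/2)k_BT = 1.5 × 1.381 × 10⁻²³ × 1090 = 2.258 × 10⁻²⁰ J.
p = √(2mKE) = √(2 × 1.675 × 10⁻²⁷ × 2.258 × 10⁻²⁰) = 8.697 × 10⁻²⁴ kg·m/s.
λ = h/p = 7.62 × 10⁻¹¹ m = 76.2 pm.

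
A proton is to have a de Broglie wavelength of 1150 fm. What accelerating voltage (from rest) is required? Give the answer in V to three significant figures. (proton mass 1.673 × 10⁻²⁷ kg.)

p = h/λ = 6.626 × 10⁻³⁴ / 1.150 × 10⁻¹² = 5.762 × 10⁻²² kg·m/s.
KE = p²/(2m) = 9.922 × 10⁻¹⁷ J.
V = KE/e = 9.922 × 10⁻¹⁷ / (1.602 × 10⁻¹⁹) = 619 V.

V = 619 V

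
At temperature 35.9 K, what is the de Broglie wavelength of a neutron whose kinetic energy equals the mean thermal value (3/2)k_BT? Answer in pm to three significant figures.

λ = 420 pm

KE = (3/2)k_BT = 1.5 × 1.381 × 10⁻²³ × 35.9 = 7.437 × 10⁻²² J.
p = √(2mKE) = √(2 × 1.675 × 10⁻²⁷ × 7.437 × 10⁻²²) = 1.578 × 10⁻²⁴ kg·m/s.
λ = h/p = 4.20 × 10⁻¹⁰ m = 420 pm.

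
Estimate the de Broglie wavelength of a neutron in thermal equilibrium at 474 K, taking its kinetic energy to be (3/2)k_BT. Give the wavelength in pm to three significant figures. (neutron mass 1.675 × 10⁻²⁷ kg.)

KE = (3/2)k_BT = 1.5 × 1.381 × 10⁻²³ × 474 = 9.819 × 10⁻²¹ J.
p = √(2mKE) = √(2 × 1.675 × 10⁻²⁷ × 9.819 × 10⁻²¹) = 5.735 × 10⁻²⁴ kg·m/s.
λ = h/p = 1.16 × 10⁻¹⁰ m = 116 pm.

λ = 116 pm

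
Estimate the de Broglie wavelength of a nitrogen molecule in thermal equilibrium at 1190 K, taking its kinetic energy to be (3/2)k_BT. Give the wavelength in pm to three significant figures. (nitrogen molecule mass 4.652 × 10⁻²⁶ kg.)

λ = 13.8 pm

KE = (3/2)k_BT = 1.5 × 1.381 × 10⁻²³ × 1190 = 2.465 × 10⁻²⁰ J.
p = √(2mKE) = √(2 × 4.652 × 10⁻²⁶ × 2.465 × 10⁻²⁰) = 4.789 × 10⁻²³ kg·m/s.
λ = h/p = 1.38 × 10⁻¹¹ m = 13.8 pm.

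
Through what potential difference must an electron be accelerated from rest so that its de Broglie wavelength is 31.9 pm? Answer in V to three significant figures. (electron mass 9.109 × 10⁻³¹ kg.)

p = h/λ = 6.626 × 10⁻³⁴ / 3.190 × 10⁻¹¹ = 2.077 × 10⁻²³ kg·m/s.
KE = p²/(2m) = 2.368 × 10⁻¹⁶ J.
V = KE/e = 2.368 × 10⁻¹⁶ / (1.602 × 10⁻¹⁹) = 1480 V.

V = 1480 V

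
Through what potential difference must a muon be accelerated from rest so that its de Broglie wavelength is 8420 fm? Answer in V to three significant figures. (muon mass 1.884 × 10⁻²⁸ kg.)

p = h/λ = 6.626 × 10⁻³⁴ / 8.420 × 10⁻¹² = 7.869 × 10⁻²³ kg·m/s.
KE = p²/(2m) = 1.643 × 10⁻¹⁷ J.
V = KE/e = 1.643 × 10⁻¹⁷ / (1.602 × 10⁻¹⁹) = 103 V.

V = 103 V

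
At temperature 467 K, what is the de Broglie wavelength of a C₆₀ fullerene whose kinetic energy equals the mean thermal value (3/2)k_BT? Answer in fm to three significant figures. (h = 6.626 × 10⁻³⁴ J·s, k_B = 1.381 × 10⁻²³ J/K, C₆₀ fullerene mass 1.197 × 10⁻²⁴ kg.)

KE = (3/2)k_BT = 1.5 × 1.381 × 10⁻²³ × 467 = 9.674 × 10⁻²¹ J.
p = √(2mKE) = √(2 × 1.197 × 10⁻²⁴ × 9.674 × 10⁻²¹) = 1.522 × 10⁻²² kg·m/s.
λ = h/p = 4.35 × 10⁻¹² m = 4350 fm.

λ = 4350 fm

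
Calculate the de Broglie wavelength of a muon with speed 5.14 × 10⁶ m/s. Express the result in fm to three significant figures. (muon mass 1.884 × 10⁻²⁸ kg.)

λ = 684 fm

p = mv = 1.884 × 10⁻²⁸ × 5.14 × 10⁶ = 9.684 × 10⁻²² kg·m/s.
λ = h/p = 6.626 × 10⁻³⁴ / 9.684 × 10⁻²² = 6.84 × 10⁻¹³ m = 684 fm.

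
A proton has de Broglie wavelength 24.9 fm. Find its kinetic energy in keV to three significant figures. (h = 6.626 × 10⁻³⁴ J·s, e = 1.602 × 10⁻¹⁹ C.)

KE = 1320 keV

p = h/λ = 6.626 × 10⁻³⁴ / 2.490 × 10⁻¹⁴ = 2.661 × 10⁻²⁰ kg·m/s.
KE = p²/(2m) = (2.661 × 10⁻²⁰)² / (2 × 1.673 × 10⁻²⁷) = 2.116 × 10⁻¹³ J = 1320 keV.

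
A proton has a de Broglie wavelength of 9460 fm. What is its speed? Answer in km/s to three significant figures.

v = 41.9 km/s

p = h/λ = 6.626 × 10⁻³⁴ / 9.460 × 10⁻¹² = 7.004 × 10⁻²³ kg·m/s.
v = p/m = 7.004 × 10⁻²³ / 1.673 × 10⁻²⁷ = 4.19 × 10⁴ m/s = 41.9 km/s.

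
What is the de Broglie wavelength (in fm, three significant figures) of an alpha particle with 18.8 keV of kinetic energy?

KE = 18.8 keV = 3.012 × 10⁻¹⁵ J.
p = √(2mKE) = √(2 × 6.645 × 10⁻²⁷ × 3.012 × 10⁻¹⁵) = 6.327 × 10⁻²¹ kg·m/s.
λ = h/p = 6.626 × 10⁻³⁴ / 6.327 × 10⁻²¹ = 1.05 × 10⁻¹³ m = 105 fm.

λ = 105 fm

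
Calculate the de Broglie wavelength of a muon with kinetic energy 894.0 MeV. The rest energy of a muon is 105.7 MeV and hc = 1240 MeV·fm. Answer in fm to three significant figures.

Total energy E = KE + m₀c² = 894.0 + 105.7 = 999.7 MeV.
(pc)² = E² − (m₀c²)² = (999.7)² − (105.7)² = 9.882 × 10⁵ MeV², so pc = 994.1 MeV.
λ = hc/(pc) = 1240 MeV·fm / 994.1 MeV = 1.25 fm.

λ = 1.25 fm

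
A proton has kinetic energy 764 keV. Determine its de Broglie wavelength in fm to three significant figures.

KE = 764 keV = 1.224 × 10⁻¹³ J.
p = √(2mKE) = √(2 × 1.673 × 10⁻²⁷ × 1.224 × 10⁻¹³) = 2.024 × 10⁻²⁰ kg·m/s.
λ = h/p = 6.626 × 10⁻³⁴ / 2.024 × 10⁻²⁰ = 3.27 × 10⁻¹⁴ m = 32.7 fm.

λ = 32.7 fm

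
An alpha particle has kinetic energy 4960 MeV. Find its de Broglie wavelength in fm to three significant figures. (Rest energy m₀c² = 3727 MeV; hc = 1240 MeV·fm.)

λ = 0.158 fm

Total energy E = KE + m₀c² = 4960 + 3727 = 8687 MeV.
(pc)² = E² − (m₀c²)² = (8687)² − (3727)² = 6.157 × 10⁷ MeV², so pc = 7847 MeV.
λ = hc/(pc) = 1240 MeV·fm / 7847 MeV = 0.158 fm.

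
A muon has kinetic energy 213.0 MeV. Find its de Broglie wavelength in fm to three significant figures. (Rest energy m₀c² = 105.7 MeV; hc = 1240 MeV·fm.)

λ = 4.12 fm

Total energy E = KE + m₀c² = 213.0 + 105.7 = 318.7 MeV.
(pc)² = E² − (m₀c²)² = (318.7)² − (105.7)² = 9.040 × 10⁴ MeV², so pc = 300.7 MeV.
λ = hc/(pc) = 1240 MeV·fm / 300.7 MeV = 4.12 fm.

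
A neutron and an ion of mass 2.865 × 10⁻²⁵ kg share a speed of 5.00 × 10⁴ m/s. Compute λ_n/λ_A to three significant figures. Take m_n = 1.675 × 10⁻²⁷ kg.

λ_n/λ_A = 171

At fixed v, p = mv so λ = h/(mv) ∝ 1/m.
λ_n/λ_A = m_A/m_n = 2.865 × 10⁻²⁵/1.675 × 10⁻²⁷ = 171.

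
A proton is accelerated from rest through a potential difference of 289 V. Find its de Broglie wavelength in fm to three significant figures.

λ = 1680 fm

KE = eV = 1.602 × 10⁻¹⁹ × 289.0 = 4.630 × 10⁻¹⁷ J.
p = √(2mKE) = √(2 × 1.673 × 10⁻²⁷ × 4.630 × 10⁻¹⁷) = 3.936 × 10⁻²² kg·m/s.
λ = h/p = 6.626 × 10⁻³⁴ / 3.936 × 10⁻²² = 1.68 × 10⁻¹² m = 1680 fm.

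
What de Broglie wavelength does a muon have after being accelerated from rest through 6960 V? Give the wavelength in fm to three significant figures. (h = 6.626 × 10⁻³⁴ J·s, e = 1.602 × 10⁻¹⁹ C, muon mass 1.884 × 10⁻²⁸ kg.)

KE = eV = 1.602 × 10⁻¹⁹ × 6960 = 1.115 × 10⁻¹⁵ J.
p = √(2mKE) = √(2 × 1.884 × 10⁻²⁸ × 1.115 × 10⁻¹⁵) = 6.482 × 10⁻²² kg·m/s.
λ = h/p = 6.626 × 10⁻³⁴ / 6.482 × 10⁻²² = 1.02 × 10⁻¹² m = 1020 fm.

λ = 1020 fm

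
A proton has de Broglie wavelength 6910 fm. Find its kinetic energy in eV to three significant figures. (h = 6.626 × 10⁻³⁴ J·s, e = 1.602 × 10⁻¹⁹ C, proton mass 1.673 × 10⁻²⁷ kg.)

p = h/λ = 6.626 × 10⁻³⁴ / 6.910 × 10⁻¹² = 9.589 × 10⁻²³ kg·m/s.
KE = p²/(2m) = (9.589 × 10⁻²³)² / (2 × 1.673 × 10⁻²⁷) = 2.748 × 10⁻¹⁸ J = 17.2 eV.

KE = 17.2 eV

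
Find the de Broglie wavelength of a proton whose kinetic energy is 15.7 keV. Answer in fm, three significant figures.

KE = 15.7 keV = 2.515 × 10⁻¹⁵ J.
p = √(2mKE) = √(2 × 1.673 × 10⁻²⁷ × 2.515 × 10⁻¹⁵) = 2.901 × 10⁻²¹ kg·m/s.
λ = h/p = 6.626 × 10⁻³⁴ / 2.901 × 10⁻²¹ = 2.28 × 10⁻¹³ m = 228 fm.

λ = 228 fm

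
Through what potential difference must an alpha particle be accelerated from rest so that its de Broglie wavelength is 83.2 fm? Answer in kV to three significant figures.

p = h/λ = 6.626 × 10⁻³⁴ / 8.320 × 10⁻¹⁴ = 7.964 × 10⁻²¹ kg·m/s.
KE = p²/(2m) = 4.772 × 10⁻¹⁵ J.
V = KE/2e = 4.772 × 10⁻¹⁵ / (2 × 1.602 × 10⁻¹⁹) = 14.9 kV.

V = 14.9 kV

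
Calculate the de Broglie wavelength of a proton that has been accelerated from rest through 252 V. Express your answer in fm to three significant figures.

KE = eV = 1.602 × 10⁻¹⁹ × 252.0 = 4.037 × 10⁻¹⁷ J.
p = √(2mKE) = √(2 × 1.673 × 10⁻²⁷ × 4.037 × 10⁻¹⁷) = 3.675 × 10⁻²² kg·m/s.
λ = h/p = 6.626 × 10⁻³⁴ / 3.675 × 10⁻²² = 1.80 × 10⁻¹² m = 1800 fm.

λ = 1800 fm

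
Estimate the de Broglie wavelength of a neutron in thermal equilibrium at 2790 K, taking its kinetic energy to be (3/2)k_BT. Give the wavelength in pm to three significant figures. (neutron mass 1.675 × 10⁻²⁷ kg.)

λ = 47.6 pm

KE = (3/2)k_BT = 1.5 × 1.381 × 10⁻²³ × 2790 = 5.779 × 10⁻²⁰ J.
p = √(2mKE) = √(2 × 1.675 × 10⁻²⁷ × 5.779 × 10⁻²⁰) = 1.391 × 10⁻²³ kg·m/s.
λ = h/p = 4.76 × 10⁻¹¹ m = 47.6 pm.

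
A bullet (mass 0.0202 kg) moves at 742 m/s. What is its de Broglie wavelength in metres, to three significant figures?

λ = 4.42 × 10⁻³⁵ m

p = mv = 0.0202 × 742 = 1.499 × 10¹ kg·m/s.
λ = h/p = 6.626 × 10⁻³⁴ / 1.499 × 10¹ = 4.42 × 10⁻³⁵ m.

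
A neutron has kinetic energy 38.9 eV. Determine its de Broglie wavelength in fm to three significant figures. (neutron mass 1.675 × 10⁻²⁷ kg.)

λ = 4590 fm

KE = 38.9 eV = 6.232 × 10⁻¹⁸ J.
p = √(2mKE) = √(2 × 1.675 × 10⁻²⁷ × 6.232 × 10⁻¹⁸) = 1.445 × 10⁻²² kg·m/s.
λ = h/p = 6.626 × 10⁻³⁴ / 1.445 × 10⁻²² = 4.59 × 10⁻¹² m = 4590 fm.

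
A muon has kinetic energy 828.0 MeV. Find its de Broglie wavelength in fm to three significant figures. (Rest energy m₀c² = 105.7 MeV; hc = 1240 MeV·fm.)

λ = 1.34 fm

Total energy E = KE + m₀c² = 828.0 + 105.7 = 933.7 MeV.
(pc)² = E² − (m₀c²)² = (933.7)² − (105.7)² = 8.606 × 10⁵ MeV², so pc = 927.7 MeV.
λ = hc/(pc) = 1240 MeV·fm / 927.7 MeV = 1.34 fm.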